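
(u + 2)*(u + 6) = u^2 + 8*u + 12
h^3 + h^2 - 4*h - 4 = (h - 2)*(h + 1)*(h + 2)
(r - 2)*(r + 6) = r^2 + 4*r - 12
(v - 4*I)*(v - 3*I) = v^2 - 7*I*v - 12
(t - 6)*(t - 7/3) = t^2 - 25*t/3 + 14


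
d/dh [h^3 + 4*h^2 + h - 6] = 3*h^2 + 8*h + 1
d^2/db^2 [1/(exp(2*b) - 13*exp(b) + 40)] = ((13 - 4*exp(b))*(exp(2*b) - 13*exp(b) + 40) + 2*(2*exp(b) - 13)^2*exp(b))*exp(b)/(exp(2*b) - 13*exp(b) + 40)^3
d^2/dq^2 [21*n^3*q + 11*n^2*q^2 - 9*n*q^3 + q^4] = 22*n^2 - 54*n*q + 12*q^2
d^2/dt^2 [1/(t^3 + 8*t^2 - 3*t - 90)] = 2*(-(3*t + 8)*(t^3 + 8*t^2 - 3*t - 90) + (3*t^2 + 16*t - 3)^2)/(t^3 + 8*t^2 - 3*t - 90)^3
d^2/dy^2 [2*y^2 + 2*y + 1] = 4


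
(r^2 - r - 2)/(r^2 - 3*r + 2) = (r + 1)/(r - 1)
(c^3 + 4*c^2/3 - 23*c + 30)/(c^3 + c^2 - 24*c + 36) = (c - 5/3)/(c - 2)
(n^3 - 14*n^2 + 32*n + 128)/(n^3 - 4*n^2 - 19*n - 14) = (n^2 - 16*n + 64)/(n^2 - 6*n - 7)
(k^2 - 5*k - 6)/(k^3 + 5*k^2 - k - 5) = (k - 6)/(k^2 + 4*k - 5)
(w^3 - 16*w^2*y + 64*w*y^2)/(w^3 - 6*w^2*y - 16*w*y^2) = (w - 8*y)/(w + 2*y)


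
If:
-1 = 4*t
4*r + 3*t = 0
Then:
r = 3/16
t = -1/4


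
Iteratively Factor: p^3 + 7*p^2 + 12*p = (p + 3)*(p^2 + 4*p) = (p + 3)*(p + 4)*(p)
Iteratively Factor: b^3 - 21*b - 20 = (b - 5)*(b^2 + 5*b + 4) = (b - 5)*(b + 1)*(b + 4)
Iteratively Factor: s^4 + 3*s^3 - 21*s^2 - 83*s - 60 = (s + 1)*(s^3 + 2*s^2 - 23*s - 60) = (s + 1)*(s + 4)*(s^2 - 2*s - 15) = (s - 5)*(s + 1)*(s + 4)*(s + 3)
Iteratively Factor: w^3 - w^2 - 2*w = (w + 1)*(w^2 - 2*w) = (w - 2)*(w + 1)*(w)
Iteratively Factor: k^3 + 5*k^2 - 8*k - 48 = (k + 4)*(k^2 + k - 12) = (k - 3)*(k + 4)*(k + 4)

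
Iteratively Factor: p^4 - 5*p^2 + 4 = (p - 2)*(p^3 + 2*p^2 - p - 2) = (p - 2)*(p + 1)*(p^2 + p - 2) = (p - 2)*(p + 1)*(p + 2)*(p - 1)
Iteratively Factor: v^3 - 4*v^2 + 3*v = (v)*(v^2 - 4*v + 3) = v*(v - 1)*(v - 3)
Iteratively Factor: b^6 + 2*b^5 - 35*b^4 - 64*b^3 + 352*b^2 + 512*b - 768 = (b + 4)*(b^5 - 2*b^4 - 27*b^3 + 44*b^2 + 176*b - 192) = (b - 4)*(b + 4)*(b^4 + 2*b^3 - 19*b^2 - 32*b + 48) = (b - 4)*(b + 4)^2*(b^3 - 2*b^2 - 11*b + 12) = (b - 4)*(b + 3)*(b + 4)^2*(b^2 - 5*b + 4) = (b - 4)*(b - 1)*(b + 3)*(b + 4)^2*(b - 4)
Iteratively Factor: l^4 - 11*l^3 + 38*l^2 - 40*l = (l - 2)*(l^3 - 9*l^2 + 20*l) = (l - 4)*(l - 2)*(l^2 - 5*l) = (l - 5)*(l - 4)*(l - 2)*(l)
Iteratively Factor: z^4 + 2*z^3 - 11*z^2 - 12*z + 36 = (z + 3)*(z^3 - z^2 - 8*z + 12) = (z - 2)*(z + 3)*(z^2 + z - 6) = (z - 2)^2*(z + 3)*(z + 3)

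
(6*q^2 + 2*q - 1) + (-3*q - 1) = 6*q^2 - q - 2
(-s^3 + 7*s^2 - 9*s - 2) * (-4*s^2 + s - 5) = 4*s^5 - 29*s^4 + 48*s^3 - 36*s^2 + 43*s + 10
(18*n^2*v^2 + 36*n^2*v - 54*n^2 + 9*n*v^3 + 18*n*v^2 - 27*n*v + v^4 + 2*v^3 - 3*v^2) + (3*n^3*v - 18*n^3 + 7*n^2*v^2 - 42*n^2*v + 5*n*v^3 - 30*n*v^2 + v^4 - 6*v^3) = 3*n^3*v - 18*n^3 + 25*n^2*v^2 - 6*n^2*v - 54*n^2 + 14*n*v^3 - 12*n*v^2 - 27*n*v + 2*v^4 - 4*v^3 - 3*v^2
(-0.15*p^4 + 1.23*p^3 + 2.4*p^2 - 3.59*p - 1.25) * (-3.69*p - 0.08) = 0.5535*p^5 - 4.5267*p^4 - 8.9544*p^3 + 13.0551*p^2 + 4.8997*p + 0.1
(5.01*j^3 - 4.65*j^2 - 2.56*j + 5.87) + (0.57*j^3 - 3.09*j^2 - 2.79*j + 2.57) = 5.58*j^3 - 7.74*j^2 - 5.35*j + 8.44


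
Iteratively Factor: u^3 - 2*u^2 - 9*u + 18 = (u - 3)*(u^2 + u - 6) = (u - 3)*(u + 3)*(u - 2)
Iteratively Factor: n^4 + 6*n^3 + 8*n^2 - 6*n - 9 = (n + 3)*(n^3 + 3*n^2 - n - 3) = (n + 3)^2*(n^2 - 1) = (n + 1)*(n + 3)^2*(n - 1)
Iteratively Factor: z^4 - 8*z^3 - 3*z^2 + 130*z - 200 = (z - 5)*(z^3 - 3*z^2 - 18*z + 40) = (z - 5)*(z - 2)*(z^2 - z - 20) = (z - 5)*(z - 2)*(z + 4)*(z - 5)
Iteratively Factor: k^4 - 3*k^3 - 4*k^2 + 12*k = (k - 2)*(k^3 - k^2 - 6*k) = (k - 2)*(k + 2)*(k^2 - 3*k) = k*(k - 2)*(k + 2)*(k - 3)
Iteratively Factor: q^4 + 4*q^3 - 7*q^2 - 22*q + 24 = (q - 2)*(q^3 + 6*q^2 + 5*q - 12) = (q - 2)*(q + 4)*(q^2 + 2*q - 3) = (q - 2)*(q - 1)*(q + 4)*(q + 3)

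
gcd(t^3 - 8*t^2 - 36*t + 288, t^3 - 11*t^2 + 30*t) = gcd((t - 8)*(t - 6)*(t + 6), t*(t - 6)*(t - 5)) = t - 6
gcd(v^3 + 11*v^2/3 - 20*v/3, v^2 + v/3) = v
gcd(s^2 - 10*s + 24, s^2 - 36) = s - 6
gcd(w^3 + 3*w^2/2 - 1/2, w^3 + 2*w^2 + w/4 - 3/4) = w^2 + w/2 - 1/2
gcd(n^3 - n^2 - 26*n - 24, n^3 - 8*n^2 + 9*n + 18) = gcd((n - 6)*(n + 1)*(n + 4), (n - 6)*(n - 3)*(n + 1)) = n^2 - 5*n - 6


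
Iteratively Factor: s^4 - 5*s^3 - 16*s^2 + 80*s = (s - 5)*(s^3 - 16*s) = s*(s - 5)*(s^2 - 16) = s*(s - 5)*(s + 4)*(s - 4)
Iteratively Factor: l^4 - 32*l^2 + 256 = (l + 4)*(l^3 - 4*l^2 - 16*l + 64) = (l - 4)*(l + 4)*(l^2 - 16) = (l - 4)*(l + 4)^2*(l - 4)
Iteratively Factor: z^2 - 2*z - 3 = (z - 3)*(z + 1)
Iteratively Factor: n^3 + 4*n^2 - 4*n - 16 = (n - 2)*(n^2 + 6*n + 8) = (n - 2)*(n + 2)*(n + 4)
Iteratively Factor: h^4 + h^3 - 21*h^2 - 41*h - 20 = (h + 4)*(h^3 - 3*h^2 - 9*h - 5) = (h + 1)*(h + 4)*(h^2 - 4*h - 5) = (h + 1)^2*(h + 4)*(h - 5)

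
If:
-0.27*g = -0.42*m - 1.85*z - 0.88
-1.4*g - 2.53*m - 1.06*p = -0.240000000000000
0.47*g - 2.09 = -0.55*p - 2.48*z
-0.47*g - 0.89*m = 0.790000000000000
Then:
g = 1.35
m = -1.60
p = 2.26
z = 0.08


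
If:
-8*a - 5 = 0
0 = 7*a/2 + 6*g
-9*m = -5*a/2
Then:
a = -5/8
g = 35/96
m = -25/144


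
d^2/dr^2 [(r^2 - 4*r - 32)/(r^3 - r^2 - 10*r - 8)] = 2*(r^6 - 12*r^5 - 150*r^4 + 258*r^3 + 648*r^2 - 1632*r - 2560)/(r^9 - 3*r^8 - 27*r^7 + 35*r^6 + 318*r^5 + 156*r^4 - 1288*r^3 - 2592*r^2 - 1920*r - 512)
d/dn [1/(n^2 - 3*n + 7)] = (3 - 2*n)/(n^2 - 3*n + 7)^2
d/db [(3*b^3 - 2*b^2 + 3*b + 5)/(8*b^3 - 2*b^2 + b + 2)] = (10*b^4 - 42*b^3 - 98*b^2 + 12*b + 1)/(64*b^6 - 32*b^5 + 20*b^4 + 28*b^3 - 7*b^2 + 4*b + 4)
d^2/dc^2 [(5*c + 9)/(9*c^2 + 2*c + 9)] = 2*(4*(5*c + 9)*(9*c + 1)^2 - (135*c + 91)*(9*c^2 + 2*c + 9))/(9*c^2 + 2*c + 9)^3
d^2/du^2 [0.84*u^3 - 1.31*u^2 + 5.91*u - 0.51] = 5.04*u - 2.62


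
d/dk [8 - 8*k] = -8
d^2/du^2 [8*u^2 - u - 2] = 16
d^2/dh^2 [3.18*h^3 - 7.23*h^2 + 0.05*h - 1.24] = 19.08*h - 14.46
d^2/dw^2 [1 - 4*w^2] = -8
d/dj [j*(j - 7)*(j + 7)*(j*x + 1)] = 4*j^3*x + 3*j^2 - 98*j*x - 49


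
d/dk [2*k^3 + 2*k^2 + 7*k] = 6*k^2 + 4*k + 7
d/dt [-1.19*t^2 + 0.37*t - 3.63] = 0.37 - 2.38*t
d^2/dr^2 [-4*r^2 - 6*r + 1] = -8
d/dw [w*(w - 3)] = 2*w - 3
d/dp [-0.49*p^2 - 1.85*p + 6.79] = -0.98*p - 1.85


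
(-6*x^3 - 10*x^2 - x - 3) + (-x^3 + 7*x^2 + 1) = -7*x^3 - 3*x^2 - x - 2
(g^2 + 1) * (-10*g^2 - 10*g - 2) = -10*g^4 - 10*g^3 - 12*g^2 - 10*g - 2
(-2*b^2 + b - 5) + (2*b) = -2*b^2 + 3*b - 5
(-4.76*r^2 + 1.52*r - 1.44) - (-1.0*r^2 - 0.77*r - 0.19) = -3.76*r^2 + 2.29*r - 1.25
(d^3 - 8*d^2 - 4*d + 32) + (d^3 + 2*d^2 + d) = 2*d^3 - 6*d^2 - 3*d + 32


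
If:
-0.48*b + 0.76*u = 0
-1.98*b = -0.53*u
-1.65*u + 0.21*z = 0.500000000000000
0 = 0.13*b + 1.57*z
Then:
No Solution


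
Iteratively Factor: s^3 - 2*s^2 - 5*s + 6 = (s + 2)*(s^2 - 4*s + 3) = (s - 1)*(s + 2)*(s - 3)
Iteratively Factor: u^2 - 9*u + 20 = (u - 5)*(u - 4)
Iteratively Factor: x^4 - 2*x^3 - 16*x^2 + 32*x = (x)*(x^3 - 2*x^2 - 16*x + 32) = x*(x - 4)*(x^2 + 2*x - 8) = x*(x - 4)*(x + 4)*(x - 2)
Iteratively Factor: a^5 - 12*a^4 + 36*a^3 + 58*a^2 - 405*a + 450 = (a + 3)*(a^4 - 15*a^3 + 81*a^2 - 185*a + 150) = (a - 3)*(a + 3)*(a^3 - 12*a^2 + 45*a - 50) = (a - 5)*(a - 3)*(a + 3)*(a^2 - 7*a + 10) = (a - 5)*(a - 3)*(a - 2)*(a + 3)*(a - 5)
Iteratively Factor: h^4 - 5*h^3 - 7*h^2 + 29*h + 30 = (h + 1)*(h^3 - 6*h^2 - h + 30) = (h - 3)*(h + 1)*(h^2 - 3*h - 10) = (h - 5)*(h - 3)*(h + 1)*(h + 2)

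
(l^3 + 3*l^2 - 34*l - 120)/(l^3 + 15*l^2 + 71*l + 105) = (l^2 - 2*l - 24)/(l^2 + 10*l + 21)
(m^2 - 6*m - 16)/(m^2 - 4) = (m - 8)/(m - 2)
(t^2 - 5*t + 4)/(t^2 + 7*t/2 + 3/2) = 2*(t^2 - 5*t + 4)/(2*t^2 + 7*t + 3)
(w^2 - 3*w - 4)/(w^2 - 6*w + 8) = (w + 1)/(w - 2)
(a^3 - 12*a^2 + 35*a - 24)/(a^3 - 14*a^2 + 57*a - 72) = (a - 1)/(a - 3)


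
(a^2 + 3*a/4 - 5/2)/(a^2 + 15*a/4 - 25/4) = (a + 2)/(a + 5)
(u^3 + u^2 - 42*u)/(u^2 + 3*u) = (u^2 + u - 42)/(u + 3)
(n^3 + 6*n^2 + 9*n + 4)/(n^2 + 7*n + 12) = (n^2 + 2*n + 1)/(n + 3)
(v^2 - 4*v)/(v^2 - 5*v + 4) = v/(v - 1)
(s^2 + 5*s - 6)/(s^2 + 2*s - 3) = (s + 6)/(s + 3)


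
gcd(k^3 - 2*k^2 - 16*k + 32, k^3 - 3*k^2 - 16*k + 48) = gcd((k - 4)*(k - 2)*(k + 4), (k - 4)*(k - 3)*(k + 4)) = k^2 - 16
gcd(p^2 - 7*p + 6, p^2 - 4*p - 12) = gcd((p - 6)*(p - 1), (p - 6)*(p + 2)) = p - 6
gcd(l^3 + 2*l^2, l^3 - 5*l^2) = l^2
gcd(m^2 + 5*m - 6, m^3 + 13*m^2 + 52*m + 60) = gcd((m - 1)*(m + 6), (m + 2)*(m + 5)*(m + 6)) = m + 6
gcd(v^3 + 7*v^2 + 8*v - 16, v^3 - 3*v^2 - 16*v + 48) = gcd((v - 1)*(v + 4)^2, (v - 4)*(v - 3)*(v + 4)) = v + 4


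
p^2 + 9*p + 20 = (p + 4)*(p + 5)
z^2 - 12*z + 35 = (z - 7)*(z - 5)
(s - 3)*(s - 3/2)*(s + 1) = s^3 - 7*s^2/2 + 9/2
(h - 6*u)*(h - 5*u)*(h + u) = h^3 - 10*h^2*u + 19*h*u^2 + 30*u^3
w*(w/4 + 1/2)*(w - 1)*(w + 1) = w^4/4 + w^3/2 - w^2/4 - w/2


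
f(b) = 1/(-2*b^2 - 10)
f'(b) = 4*b/(-2*b^2 - 10)^2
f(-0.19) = -0.10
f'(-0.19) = -0.01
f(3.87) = -0.03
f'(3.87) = 0.01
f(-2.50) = -0.04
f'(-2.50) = -0.02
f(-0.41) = -0.10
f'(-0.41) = -0.02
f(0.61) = -0.09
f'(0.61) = 0.02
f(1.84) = -0.06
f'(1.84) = 0.03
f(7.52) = -0.01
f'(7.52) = 0.00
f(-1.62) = -0.07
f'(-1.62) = -0.03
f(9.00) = -0.00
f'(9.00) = 0.00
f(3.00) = -0.04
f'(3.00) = 0.02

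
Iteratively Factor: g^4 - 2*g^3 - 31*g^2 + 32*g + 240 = (g + 3)*(g^3 - 5*g^2 - 16*g + 80) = (g - 4)*(g + 3)*(g^2 - g - 20) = (g - 4)*(g + 3)*(g + 4)*(g - 5)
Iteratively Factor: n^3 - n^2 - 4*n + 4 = (n + 2)*(n^2 - 3*n + 2) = (n - 2)*(n + 2)*(n - 1)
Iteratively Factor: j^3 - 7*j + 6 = (j - 1)*(j^2 + j - 6) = (j - 1)*(j + 3)*(j - 2)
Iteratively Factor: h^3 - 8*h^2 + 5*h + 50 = (h + 2)*(h^2 - 10*h + 25) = (h - 5)*(h + 2)*(h - 5)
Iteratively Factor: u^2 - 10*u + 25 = (u - 5)*(u - 5)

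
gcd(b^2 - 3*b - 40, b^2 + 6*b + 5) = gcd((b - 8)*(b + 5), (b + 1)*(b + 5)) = b + 5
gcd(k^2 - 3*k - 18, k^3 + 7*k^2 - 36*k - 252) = k - 6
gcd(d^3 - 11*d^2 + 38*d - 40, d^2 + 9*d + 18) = 1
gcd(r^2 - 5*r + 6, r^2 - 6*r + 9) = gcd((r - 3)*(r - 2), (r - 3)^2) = r - 3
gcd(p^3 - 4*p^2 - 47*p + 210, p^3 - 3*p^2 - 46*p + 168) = p^2 + p - 42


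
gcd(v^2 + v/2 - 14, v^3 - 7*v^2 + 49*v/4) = v - 7/2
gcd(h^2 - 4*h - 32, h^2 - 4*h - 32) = h^2 - 4*h - 32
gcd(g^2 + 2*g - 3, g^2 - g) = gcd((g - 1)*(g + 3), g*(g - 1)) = g - 1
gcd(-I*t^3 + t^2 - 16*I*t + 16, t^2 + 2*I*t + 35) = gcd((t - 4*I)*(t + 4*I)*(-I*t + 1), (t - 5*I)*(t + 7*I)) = 1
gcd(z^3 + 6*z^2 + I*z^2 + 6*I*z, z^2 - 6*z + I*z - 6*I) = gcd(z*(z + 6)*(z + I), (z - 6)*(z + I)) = z + I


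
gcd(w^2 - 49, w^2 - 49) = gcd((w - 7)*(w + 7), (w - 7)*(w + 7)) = w^2 - 49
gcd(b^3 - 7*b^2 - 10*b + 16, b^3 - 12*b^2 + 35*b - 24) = b^2 - 9*b + 8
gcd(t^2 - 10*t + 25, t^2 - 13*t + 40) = t - 5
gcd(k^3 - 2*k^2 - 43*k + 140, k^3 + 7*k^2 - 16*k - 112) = k^2 + 3*k - 28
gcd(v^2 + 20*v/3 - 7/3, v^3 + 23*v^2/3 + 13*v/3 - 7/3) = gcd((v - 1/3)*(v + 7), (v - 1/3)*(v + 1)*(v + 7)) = v^2 + 20*v/3 - 7/3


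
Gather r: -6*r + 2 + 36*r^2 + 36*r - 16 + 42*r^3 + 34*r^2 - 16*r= 42*r^3 + 70*r^2 + 14*r - 14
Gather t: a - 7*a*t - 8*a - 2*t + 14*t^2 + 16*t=-7*a + 14*t^2 + t*(14 - 7*a)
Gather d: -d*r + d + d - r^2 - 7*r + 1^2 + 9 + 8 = d*(2 - r) - r^2 - 7*r + 18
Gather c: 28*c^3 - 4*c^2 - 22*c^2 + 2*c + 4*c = 28*c^3 - 26*c^2 + 6*c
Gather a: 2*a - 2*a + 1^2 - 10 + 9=0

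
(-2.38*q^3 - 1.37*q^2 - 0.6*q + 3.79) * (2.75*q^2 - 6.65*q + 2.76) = -6.545*q^5 + 12.0595*q^4 + 0.891700000000002*q^3 + 10.6313*q^2 - 26.8595*q + 10.4604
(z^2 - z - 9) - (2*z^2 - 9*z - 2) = -z^2 + 8*z - 7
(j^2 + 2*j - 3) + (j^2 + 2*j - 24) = 2*j^2 + 4*j - 27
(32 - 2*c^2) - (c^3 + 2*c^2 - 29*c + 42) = -c^3 - 4*c^2 + 29*c - 10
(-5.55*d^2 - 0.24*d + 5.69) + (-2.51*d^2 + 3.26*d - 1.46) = -8.06*d^2 + 3.02*d + 4.23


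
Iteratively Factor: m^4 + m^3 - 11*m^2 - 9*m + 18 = (m - 3)*(m^3 + 4*m^2 + m - 6) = (m - 3)*(m + 3)*(m^2 + m - 2) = (m - 3)*(m + 2)*(m + 3)*(m - 1)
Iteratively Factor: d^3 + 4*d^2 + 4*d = (d)*(d^2 + 4*d + 4) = d*(d + 2)*(d + 2)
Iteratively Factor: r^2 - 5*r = (r)*(r - 5)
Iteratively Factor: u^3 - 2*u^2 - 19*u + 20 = (u - 1)*(u^2 - u - 20) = (u - 5)*(u - 1)*(u + 4)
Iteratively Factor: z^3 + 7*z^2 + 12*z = (z + 3)*(z^2 + 4*z) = (z + 3)*(z + 4)*(z)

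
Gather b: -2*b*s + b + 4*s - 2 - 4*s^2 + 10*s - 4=b*(1 - 2*s) - 4*s^2 + 14*s - 6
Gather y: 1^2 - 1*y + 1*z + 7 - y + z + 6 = -2*y + 2*z + 14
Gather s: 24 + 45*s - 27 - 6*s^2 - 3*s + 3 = -6*s^2 + 42*s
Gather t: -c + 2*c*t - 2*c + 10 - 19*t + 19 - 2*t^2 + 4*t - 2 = -3*c - 2*t^2 + t*(2*c - 15) + 27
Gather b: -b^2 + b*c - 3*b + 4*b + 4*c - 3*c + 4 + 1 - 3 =-b^2 + b*(c + 1) + c + 2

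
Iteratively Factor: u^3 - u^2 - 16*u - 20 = (u - 5)*(u^2 + 4*u + 4) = (u - 5)*(u + 2)*(u + 2)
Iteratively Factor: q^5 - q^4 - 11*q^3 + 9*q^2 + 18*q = (q - 3)*(q^4 + 2*q^3 - 5*q^2 - 6*q) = (q - 3)*(q + 1)*(q^3 + q^2 - 6*q) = (q - 3)*(q + 1)*(q + 3)*(q^2 - 2*q) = (q - 3)*(q - 2)*(q + 1)*(q + 3)*(q)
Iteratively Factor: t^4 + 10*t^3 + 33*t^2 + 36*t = (t + 3)*(t^3 + 7*t^2 + 12*t) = (t + 3)^2*(t^2 + 4*t) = t*(t + 3)^2*(t + 4)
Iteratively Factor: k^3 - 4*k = (k - 2)*(k^2 + 2*k) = k*(k - 2)*(k + 2)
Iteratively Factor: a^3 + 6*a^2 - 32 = (a + 4)*(a^2 + 2*a - 8) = (a + 4)^2*(a - 2)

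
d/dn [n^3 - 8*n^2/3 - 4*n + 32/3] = 3*n^2 - 16*n/3 - 4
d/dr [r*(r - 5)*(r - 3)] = 3*r^2 - 16*r + 15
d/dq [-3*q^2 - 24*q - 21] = -6*q - 24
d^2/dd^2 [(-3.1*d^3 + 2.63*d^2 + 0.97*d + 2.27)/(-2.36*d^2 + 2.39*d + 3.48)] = (5.6843418860808e-14*d^4 + 45.860852*d^3 - 50.756016*d^2 + 254.277192*d - 110.784382)/(13.144256*d^6 - 39.934032*d^5 - 17.704956*d^4 + 104.119633*d^3 + 26.107308*d^2 - 86.831568*d - 42.144192)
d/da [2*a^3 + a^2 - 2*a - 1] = 6*a^2 + 2*a - 2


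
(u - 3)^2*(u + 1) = u^3 - 5*u^2 + 3*u + 9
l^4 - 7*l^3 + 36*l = l*(l - 6)*(l - 3)*(l + 2)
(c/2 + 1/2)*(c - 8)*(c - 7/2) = c^3/2 - 21*c^2/4 + 33*c/4 + 14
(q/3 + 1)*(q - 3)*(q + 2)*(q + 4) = q^4/3 + 2*q^3 - q^2/3 - 18*q - 24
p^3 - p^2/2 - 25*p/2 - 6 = (p - 4)*(p + 1/2)*(p + 3)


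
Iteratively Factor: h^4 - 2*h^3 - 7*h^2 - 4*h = (h + 1)*(h^3 - 3*h^2 - 4*h) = h*(h + 1)*(h^2 - 3*h - 4) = h*(h - 4)*(h + 1)*(h + 1)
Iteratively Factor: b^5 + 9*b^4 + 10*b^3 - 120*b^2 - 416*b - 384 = (b + 2)*(b^4 + 7*b^3 - 4*b^2 - 112*b - 192) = (b + 2)*(b + 4)*(b^3 + 3*b^2 - 16*b - 48) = (b + 2)*(b + 3)*(b + 4)*(b^2 - 16) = (b + 2)*(b + 3)*(b + 4)^2*(b - 4)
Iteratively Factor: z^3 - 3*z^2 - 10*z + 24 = (z + 3)*(z^2 - 6*z + 8) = (z - 4)*(z + 3)*(z - 2)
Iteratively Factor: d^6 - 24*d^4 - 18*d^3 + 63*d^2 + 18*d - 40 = (d - 1)*(d^5 + d^4 - 23*d^3 - 41*d^2 + 22*d + 40) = (d - 1)^2*(d^4 + 2*d^3 - 21*d^2 - 62*d - 40) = (d - 1)^2*(d + 2)*(d^3 - 21*d - 20) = (d - 1)^2*(d + 1)*(d + 2)*(d^2 - d - 20) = (d - 1)^2*(d + 1)*(d + 2)*(d + 4)*(d - 5)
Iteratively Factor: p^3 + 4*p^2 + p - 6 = (p - 1)*(p^2 + 5*p + 6) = (p - 1)*(p + 3)*(p + 2)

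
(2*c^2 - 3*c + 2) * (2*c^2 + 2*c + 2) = 4*c^4 - 2*c^3 + 2*c^2 - 2*c + 4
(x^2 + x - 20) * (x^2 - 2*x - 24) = x^4 - x^3 - 46*x^2 + 16*x + 480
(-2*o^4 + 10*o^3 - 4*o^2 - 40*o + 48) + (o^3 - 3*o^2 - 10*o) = -2*o^4 + 11*o^3 - 7*o^2 - 50*o + 48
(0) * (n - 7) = 0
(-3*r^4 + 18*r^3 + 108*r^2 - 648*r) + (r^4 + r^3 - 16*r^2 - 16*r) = -2*r^4 + 19*r^3 + 92*r^2 - 664*r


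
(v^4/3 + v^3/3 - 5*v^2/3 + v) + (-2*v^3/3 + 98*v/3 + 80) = v^4/3 - v^3/3 - 5*v^2/3 + 101*v/3 + 80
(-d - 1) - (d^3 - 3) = -d^3 - d + 2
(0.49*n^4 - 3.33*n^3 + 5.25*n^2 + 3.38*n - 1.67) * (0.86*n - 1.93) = 0.4214*n^5 - 3.8095*n^4 + 10.9419*n^3 - 7.2257*n^2 - 7.9596*n + 3.2231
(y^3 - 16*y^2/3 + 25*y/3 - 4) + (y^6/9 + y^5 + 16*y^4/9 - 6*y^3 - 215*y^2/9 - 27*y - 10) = y^6/9 + y^5 + 16*y^4/9 - 5*y^3 - 263*y^2/9 - 56*y/3 - 14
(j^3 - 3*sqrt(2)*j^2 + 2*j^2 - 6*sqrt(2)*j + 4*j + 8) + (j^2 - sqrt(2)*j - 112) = j^3 - 3*sqrt(2)*j^2 + 3*j^2 - 7*sqrt(2)*j + 4*j - 104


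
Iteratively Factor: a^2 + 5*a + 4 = (a + 1)*(a + 4)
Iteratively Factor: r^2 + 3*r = (r)*(r + 3)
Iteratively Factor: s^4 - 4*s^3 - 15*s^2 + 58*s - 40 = (s - 5)*(s^3 + s^2 - 10*s + 8) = (s - 5)*(s + 4)*(s^2 - 3*s + 2) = (s - 5)*(s - 1)*(s + 4)*(s - 2)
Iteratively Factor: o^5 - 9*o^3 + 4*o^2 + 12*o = (o - 2)*(o^4 + 2*o^3 - 5*o^2 - 6*o) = o*(o - 2)*(o^3 + 2*o^2 - 5*o - 6) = o*(o - 2)^2*(o^2 + 4*o + 3) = o*(o - 2)^2*(o + 3)*(o + 1)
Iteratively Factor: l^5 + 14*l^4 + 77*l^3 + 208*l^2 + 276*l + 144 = (l + 3)*(l^4 + 11*l^3 + 44*l^2 + 76*l + 48) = (l + 2)*(l + 3)*(l^3 + 9*l^2 + 26*l + 24) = (l + 2)*(l + 3)^2*(l^2 + 6*l + 8) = (l + 2)^2*(l + 3)^2*(l + 4)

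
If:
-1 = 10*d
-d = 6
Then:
No Solution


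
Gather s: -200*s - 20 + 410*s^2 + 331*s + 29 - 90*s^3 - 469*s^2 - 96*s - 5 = -90*s^3 - 59*s^2 + 35*s + 4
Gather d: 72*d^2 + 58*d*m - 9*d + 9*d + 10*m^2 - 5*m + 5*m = 72*d^2 + 58*d*m + 10*m^2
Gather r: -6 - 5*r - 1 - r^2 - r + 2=-r^2 - 6*r - 5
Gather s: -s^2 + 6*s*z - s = -s^2 + s*(6*z - 1)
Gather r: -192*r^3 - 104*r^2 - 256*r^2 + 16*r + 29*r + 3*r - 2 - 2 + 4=-192*r^3 - 360*r^2 + 48*r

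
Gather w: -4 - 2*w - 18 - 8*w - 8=-10*w - 30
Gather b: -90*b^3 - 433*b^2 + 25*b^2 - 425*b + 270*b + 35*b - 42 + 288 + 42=-90*b^3 - 408*b^2 - 120*b + 288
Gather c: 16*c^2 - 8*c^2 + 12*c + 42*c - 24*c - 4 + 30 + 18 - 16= 8*c^2 + 30*c + 28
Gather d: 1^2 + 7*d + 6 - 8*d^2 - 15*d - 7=-8*d^2 - 8*d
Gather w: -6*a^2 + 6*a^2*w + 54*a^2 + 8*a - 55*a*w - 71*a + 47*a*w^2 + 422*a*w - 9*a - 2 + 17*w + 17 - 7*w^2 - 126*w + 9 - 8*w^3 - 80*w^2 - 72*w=48*a^2 - 72*a - 8*w^3 + w^2*(47*a - 87) + w*(6*a^2 + 367*a - 181) + 24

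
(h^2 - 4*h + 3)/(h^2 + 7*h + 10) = (h^2 - 4*h + 3)/(h^2 + 7*h + 10)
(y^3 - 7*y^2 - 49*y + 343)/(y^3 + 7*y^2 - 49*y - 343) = (y - 7)/(y + 7)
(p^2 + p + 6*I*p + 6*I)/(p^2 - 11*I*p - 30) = (p^2 + p*(1 + 6*I) + 6*I)/(p^2 - 11*I*p - 30)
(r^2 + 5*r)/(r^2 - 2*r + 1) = r*(r + 5)/(r^2 - 2*r + 1)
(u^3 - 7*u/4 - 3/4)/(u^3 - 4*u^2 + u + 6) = (u^2 - u - 3/4)/(u^2 - 5*u + 6)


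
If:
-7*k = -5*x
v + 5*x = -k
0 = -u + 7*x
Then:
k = 5*x/7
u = 7*x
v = -40*x/7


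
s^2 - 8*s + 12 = (s - 6)*(s - 2)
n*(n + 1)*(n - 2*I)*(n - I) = n^4 + n^3 - 3*I*n^3 - 2*n^2 - 3*I*n^2 - 2*n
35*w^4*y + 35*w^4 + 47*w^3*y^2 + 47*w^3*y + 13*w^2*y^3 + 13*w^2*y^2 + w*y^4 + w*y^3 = (w + y)*(5*w + y)*(7*w + y)*(w*y + w)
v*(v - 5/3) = v^2 - 5*v/3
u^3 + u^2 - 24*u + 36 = (u - 3)*(u - 2)*(u + 6)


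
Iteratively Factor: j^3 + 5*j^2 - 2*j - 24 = (j + 3)*(j^2 + 2*j - 8) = (j - 2)*(j + 3)*(j + 4)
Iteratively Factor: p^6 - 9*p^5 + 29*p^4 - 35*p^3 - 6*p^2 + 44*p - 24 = (p - 1)*(p^5 - 8*p^4 + 21*p^3 - 14*p^2 - 20*p + 24) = (p - 2)*(p - 1)*(p^4 - 6*p^3 + 9*p^2 + 4*p - 12) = (p - 2)^2*(p - 1)*(p^3 - 4*p^2 + p + 6) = (p - 2)^3*(p - 1)*(p^2 - 2*p - 3) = (p - 3)*(p - 2)^3*(p - 1)*(p + 1)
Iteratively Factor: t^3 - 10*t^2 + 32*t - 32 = (t - 2)*(t^2 - 8*t + 16) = (t - 4)*(t - 2)*(t - 4)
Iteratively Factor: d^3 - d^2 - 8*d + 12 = (d - 2)*(d^2 + d - 6) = (d - 2)*(d + 3)*(d - 2)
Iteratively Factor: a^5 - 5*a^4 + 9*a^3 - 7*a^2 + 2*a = (a - 1)*(a^4 - 4*a^3 + 5*a^2 - 2*a) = a*(a - 1)*(a^3 - 4*a^2 + 5*a - 2) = a*(a - 1)^2*(a^2 - 3*a + 2) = a*(a - 1)^3*(a - 2)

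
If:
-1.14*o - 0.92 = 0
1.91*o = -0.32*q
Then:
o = -0.81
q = 4.82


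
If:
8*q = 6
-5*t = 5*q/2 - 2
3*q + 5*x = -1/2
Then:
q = 3/4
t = 1/40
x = -11/20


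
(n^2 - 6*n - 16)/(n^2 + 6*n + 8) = (n - 8)/(n + 4)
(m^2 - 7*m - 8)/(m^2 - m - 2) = (m - 8)/(m - 2)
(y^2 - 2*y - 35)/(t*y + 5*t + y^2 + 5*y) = (y - 7)/(t + y)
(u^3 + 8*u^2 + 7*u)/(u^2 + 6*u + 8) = u*(u^2 + 8*u + 7)/(u^2 + 6*u + 8)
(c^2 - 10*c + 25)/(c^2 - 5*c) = (c - 5)/c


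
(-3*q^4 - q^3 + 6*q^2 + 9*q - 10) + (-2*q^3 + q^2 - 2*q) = -3*q^4 - 3*q^3 + 7*q^2 + 7*q - 10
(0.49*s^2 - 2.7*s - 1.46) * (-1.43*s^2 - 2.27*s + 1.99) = -0.7007*s^4 + 2.7487*s^3 + 9.1919*s^2 - 2.0588*s - 2.9054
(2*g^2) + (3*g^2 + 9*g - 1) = 5*g^2 + 9*g - 1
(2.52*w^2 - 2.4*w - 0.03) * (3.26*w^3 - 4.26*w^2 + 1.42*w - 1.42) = 8.2152*w^5 - 18.5592*w^4 + 13.7046*w^3 - 6.8586*w^2 + 3.3654*w + 0.0426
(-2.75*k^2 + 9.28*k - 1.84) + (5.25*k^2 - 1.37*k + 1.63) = 2.5*k^2 + 7.91*k - 0.21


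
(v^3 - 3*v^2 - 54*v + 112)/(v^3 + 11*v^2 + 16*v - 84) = (v - 8)/(v + 6)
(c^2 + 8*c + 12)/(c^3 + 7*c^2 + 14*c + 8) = (c + 6)/(c^2 + 5*c + 4)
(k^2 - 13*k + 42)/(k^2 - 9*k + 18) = (k - 7)/(k - 3)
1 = 1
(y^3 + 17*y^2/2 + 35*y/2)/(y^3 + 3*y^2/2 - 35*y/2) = (2*y + 7)/(2*y - 7)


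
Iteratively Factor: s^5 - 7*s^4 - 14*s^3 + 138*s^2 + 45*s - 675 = (s - 3)*(s^4 - 4*s^3 - 26*s^2 + 60*s + 225) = (s - 5)*(s - 3)*(s^3 + s^2 - 21*s - 45) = (s - 5)^2*(s - 3)*(s^2 + 6*s + 9) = (s - 5)^2*(s - 3)*(s + 3)*(s + 3)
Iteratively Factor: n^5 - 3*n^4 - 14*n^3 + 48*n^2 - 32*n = (n + 4)*(n^4 - 7*n^3 + 14*n^2 - 8*n) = n*(n + 4)*(n^3 - 7*n^2 + 14*n - 8) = n*(n - 2)*(n + 4)*(n^2 - 5*n + 4) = n*(n - 2)*(n - 1)*(n + 4)*(n - 4)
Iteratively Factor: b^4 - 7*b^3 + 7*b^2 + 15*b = (b + 1)*(b^3 - 8*b^2 + 15*b) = (b - 3)*(b + 1)*(b^2 - 5*b) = b*(b - 3)*(b + 1)*(b - 5)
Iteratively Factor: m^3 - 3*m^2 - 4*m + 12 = (m - 2)*(m^2 - m - 6) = (m - 2)*(m + 2)*(m - 3)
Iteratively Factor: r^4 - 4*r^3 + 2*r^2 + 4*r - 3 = (r - 1)*(r^3 - 3*r^2 - r + 3) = (r - 1)*(r + 1)*(r^2 - 4*r + 3) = (r - 1)^2*(r + 1)*(r - 3)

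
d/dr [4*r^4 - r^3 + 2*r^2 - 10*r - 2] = 16*r^3 - 3*r^2 + 4*r - 10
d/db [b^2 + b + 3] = 2*b + 1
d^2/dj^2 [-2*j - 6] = 0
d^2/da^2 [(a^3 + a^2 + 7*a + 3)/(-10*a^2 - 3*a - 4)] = 2*(-639*a^3 - 816*a^2 + 522*a + 161)/(1000*a^6 + 900*a^5 + 1470*a^4 + 747*a^3 + 588*a^2 + 144*a + 64)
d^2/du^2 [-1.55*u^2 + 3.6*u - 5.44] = -3.10000000000000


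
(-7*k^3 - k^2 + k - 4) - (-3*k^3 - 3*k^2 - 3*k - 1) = -4*k^3 + 2*k^2 + 4*k - 3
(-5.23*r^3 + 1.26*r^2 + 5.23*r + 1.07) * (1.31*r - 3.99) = -6.8513*r^4 + 22.5183*r^3 + 1.8239*r^2 - 19.466*r - 4.2693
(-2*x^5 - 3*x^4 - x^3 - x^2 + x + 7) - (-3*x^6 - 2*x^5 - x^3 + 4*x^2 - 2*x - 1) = 3*x^6 - 3*x^4 - 5*x^2 + 3*x + 8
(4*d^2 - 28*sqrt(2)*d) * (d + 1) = 4*d^3 - 28*sqrt(2)*d^2 + 4*d^2 - 28*sqrt(2)*d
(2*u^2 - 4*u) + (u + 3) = 2*u^2 - 3*u + 3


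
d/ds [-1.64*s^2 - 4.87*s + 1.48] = -3.28*s - 4.87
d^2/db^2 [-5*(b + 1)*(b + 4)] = -10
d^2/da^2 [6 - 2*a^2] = -4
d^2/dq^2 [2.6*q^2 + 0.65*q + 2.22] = 5.20000000000000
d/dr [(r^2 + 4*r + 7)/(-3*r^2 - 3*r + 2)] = (9*r^2 + 46*r + 29)/(9*r^4 + 18*r^3 - 3*r^2 - 12*r + 4)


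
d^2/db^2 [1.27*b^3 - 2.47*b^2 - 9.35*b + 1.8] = 7.62*b - 4.94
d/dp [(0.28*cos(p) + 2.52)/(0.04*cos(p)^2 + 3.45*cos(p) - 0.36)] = (0.0112*cos(p)^2 + 0.2016*cos(p) + 8.7948)*sin(p)/(0.0016*cos(p)^4 + 0.276*cos(p)^3 + 11.8737*cos(p)^2 - 2.484*cos(p) + 0.1296)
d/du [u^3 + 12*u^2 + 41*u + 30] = 3*u^2 + 24*u + 41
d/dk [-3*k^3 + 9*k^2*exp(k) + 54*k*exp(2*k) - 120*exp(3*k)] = 9*k^2*exp(k) - 9*k^2 + 108*k*exp(2*k) + 18*k*exp(k) - 360*exp(3*k) + 54*exp(2*k)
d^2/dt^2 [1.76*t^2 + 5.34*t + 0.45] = 3.52000000000000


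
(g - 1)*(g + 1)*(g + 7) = g^3 + 7*g^2 - g - 7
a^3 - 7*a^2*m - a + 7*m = (a - 1)*(a + 1)*(a - 7*m)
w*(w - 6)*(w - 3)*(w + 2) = w^4 - 7*w^3 + 36*w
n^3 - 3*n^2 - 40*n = n*(n - 8)*(n + 5)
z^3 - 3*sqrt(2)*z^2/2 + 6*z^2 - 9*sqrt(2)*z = z*(z + 6)*(z - 3*sqrt(2)/2)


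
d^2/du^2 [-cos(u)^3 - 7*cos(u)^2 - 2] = 3*cos(u)/4 + 14*cos(2*u) + 9*cos(3*u)/4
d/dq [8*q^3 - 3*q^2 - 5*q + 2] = 24*q^2 - 6*q - 5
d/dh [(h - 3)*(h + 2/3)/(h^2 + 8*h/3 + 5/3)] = (45*h^2 + 66*h + 13)/(9*h^4 + 48*h^3 + 94*h^2 + 80*h + 25)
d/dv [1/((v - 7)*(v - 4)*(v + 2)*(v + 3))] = 2*(-2*v^3 + 9*v^2 + 21*v - 37)/(v^8 - 12*v^7 - 6*v^6 + 400*v^5 - 111*v^4 - 5124*v^3 - 1580*v^2 + 24864*v + 28224)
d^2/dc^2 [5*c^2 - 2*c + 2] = 10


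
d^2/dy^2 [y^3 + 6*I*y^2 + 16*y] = 6*y + 12*I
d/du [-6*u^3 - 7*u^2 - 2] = 2*u*(-9*u - 7)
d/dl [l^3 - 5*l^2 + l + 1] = 3*l^2 - 10*l + 1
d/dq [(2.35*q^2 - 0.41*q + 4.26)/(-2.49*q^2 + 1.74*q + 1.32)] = (3.0681*q^2 + 27.4188*q - 7.9536)/(6.2001*q^4 - 8.6652*q^3 - 3.546*q^2 + 4.5936*q + 1.7424)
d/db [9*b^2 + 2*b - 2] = 18*b + 2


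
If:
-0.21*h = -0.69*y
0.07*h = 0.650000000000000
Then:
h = 9.29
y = 2.83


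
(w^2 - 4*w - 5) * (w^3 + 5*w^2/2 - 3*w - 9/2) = w^5 - 3*w^4/2 - 18*w^3 - 5*w^2 + 33*w + 45/2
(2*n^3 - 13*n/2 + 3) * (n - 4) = 2*n^4 - 8*n^3 - 13*n^2/2 + 29*n - 12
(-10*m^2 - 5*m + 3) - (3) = -10*m^2 - 5*m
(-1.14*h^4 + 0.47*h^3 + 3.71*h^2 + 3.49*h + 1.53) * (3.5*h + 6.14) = -3.99*h^5 - 5.3546*h^4 + 15.8708*h^3 + 34.9944*h^2 + 26.7836*h + 9.3942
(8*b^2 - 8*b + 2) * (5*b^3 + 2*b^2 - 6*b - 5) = 40*b^5 - 24*b^4 - 54*b^3 + 12*b^2 + 28*b - 10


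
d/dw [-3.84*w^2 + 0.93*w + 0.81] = 0.93 - 7.68*w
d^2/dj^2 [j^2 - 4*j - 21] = 2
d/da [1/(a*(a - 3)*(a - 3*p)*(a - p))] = (-a*(a - 3)*(a - 3*p) - a*(a - 3)*(a - p) - a*(a - 3*p)*(a - p) - (a - 3)*(a - 3*p)*(a - p))/(a^2*(a - 3)^2*(a - 3*p)^2*(a - p)^2)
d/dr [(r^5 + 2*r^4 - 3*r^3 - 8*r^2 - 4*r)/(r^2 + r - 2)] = (3*r^4 - 4*r^3 - 3*r^2 + 6*r + 2)/(r^2 - 2*r + 1)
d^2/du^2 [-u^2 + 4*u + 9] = -2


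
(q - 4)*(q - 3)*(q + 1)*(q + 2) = q^4 - 4*q^3 - 7*q^2 + 22*q + 24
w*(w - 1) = w^2 - w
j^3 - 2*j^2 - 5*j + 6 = (j - 3)*(j - 1)*(j + 2)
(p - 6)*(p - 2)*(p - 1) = p^3 - 9*p^2 + 20*p - 12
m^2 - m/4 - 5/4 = (m - 5/4)*(m + 1)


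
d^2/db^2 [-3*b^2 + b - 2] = -6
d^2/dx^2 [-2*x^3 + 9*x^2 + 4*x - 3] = 18 - 12*x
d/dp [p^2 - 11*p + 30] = 2*p - 11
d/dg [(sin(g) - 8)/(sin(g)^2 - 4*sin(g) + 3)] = (16*sin(g) + cos(g)^2 - 30)*cos(g)/(sin(g)^2 - 4*sin(g) + 3)^2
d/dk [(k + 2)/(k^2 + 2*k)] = -1/k^2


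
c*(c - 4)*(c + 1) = c^3 - 3*c^2 - 4*c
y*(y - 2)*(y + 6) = y^3 + 4*y^2 - 12*y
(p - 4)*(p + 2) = p^2 - 2*p - 8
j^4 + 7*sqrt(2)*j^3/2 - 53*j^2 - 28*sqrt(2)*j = j*(j - 4*sqrt(2))*(j + sqrt(2)/2)*(j + 7*sqrt(2))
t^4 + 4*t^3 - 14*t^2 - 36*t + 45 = (t - 3)*(t - 1)*(t + 3)*(t + 5)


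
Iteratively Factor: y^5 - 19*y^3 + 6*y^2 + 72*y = (y)*(y^4 - 19*y^2 + 6*y + 72) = y*(y + 4)*(y^3 - 4*y^2 - 3*y + 18) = y*(y - 3)*(y + 4)*(y^2 - y - 6) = y*(y - 3)^2*(y + 4)*(y + 2)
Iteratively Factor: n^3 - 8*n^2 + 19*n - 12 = (n - 1)*(n^2 - 7*n + 12) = (n - 4)*(n - 1)*(n - 3)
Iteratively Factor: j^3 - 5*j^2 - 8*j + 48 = (j + 3)*(j^2 - 8*j + 16) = (j - 4)*(j + 3)*(j - 4)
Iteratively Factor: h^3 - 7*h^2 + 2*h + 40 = (h - 5)*(h^2 - 2*h - 8) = (h - 5)*(h + 2)*(h - 4)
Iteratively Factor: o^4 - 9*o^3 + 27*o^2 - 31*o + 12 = (o - 4)*(o^3 - 5*o^2 + 7*o - 3) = (o - 4)*(o - 3)*(o^2 - 2*o + 1) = (o - 4)*(o - 3)*(o - 1)*(o - 1)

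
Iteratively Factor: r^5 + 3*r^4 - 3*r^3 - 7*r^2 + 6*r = (r - 1)*(r^4 + 4*r^3 + r^2 - 6*r) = r*(r - 1)*(r^3 + 4*r^2 + r - 6) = r*(r - 1)^2*(r^2 + 5*r + 6) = r*(r - 1)^2*(r + 2)*(r + 3)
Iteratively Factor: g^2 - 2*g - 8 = (g - 4)*(g + 2)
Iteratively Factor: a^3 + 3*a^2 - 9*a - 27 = (a + 3)*(a^2 - 9) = (a + 3)^2*(a - 3)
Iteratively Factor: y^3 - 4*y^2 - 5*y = (y - 5)*(y^2 + y) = (y - 5)*(y + 1)*(y)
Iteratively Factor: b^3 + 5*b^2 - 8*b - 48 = (b - 3)*(b^2 + 8*b + 16) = (b - 3)*(b + 4)*(b + 4)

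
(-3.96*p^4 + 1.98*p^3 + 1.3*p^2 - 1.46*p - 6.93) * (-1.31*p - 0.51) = 5.1876*p^5 - 0.5742*p^4 - 2.7128*p^3 + 1.2496*p^2 + 9.8229*p + 3.5343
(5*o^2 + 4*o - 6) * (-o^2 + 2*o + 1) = -5*o^4 + 6*o^3 + 19*o^2 - 8*o - 6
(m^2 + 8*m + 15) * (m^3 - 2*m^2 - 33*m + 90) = m^5 + 6*m^4 - 34*m^3 - 204*m^2 + 225*m + 1350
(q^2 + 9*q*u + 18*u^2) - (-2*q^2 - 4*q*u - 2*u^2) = 3*q^2 + 13*q*u + 20*u^2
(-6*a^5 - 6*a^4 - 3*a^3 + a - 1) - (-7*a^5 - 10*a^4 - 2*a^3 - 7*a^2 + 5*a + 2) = a^5 + 4*a^4 - a^3 + 7*a^2 - 4*a - 3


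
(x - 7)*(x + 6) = x^2 - x - 42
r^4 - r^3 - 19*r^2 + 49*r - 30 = (r - 3)*(r - 2)*(r - 1)*(r + 5)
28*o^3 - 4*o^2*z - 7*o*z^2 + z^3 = (-7*o + z)*(-2*o + z)*(2*o + z)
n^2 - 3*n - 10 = (n - 5)*(n + 2)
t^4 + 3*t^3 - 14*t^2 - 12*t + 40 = (t - 2)^2*(t + 2)*(t + 5)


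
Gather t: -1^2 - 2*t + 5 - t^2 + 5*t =-t^2 + 3*t + 4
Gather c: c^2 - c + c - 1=c^2 - 1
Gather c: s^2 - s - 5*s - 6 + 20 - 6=s^2 - 6*s + 8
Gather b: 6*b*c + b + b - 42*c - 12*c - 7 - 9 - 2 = b*(6*c + 2) - 54*c - 18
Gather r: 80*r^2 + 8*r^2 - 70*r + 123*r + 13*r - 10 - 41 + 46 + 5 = 88*r^2 + 66*r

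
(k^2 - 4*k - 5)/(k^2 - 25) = (k + 1)/(k + 5)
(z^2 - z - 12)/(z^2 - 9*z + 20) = (z + 3)/(z - 5)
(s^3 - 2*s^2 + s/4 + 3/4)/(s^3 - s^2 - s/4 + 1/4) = (2*s - 3)/(2*s - 1)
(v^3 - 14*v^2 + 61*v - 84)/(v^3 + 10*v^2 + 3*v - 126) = (v^2 - 11*v + 28)/(v^2 + 13*v + 42)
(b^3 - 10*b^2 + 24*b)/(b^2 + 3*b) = (b^2 - 10*b + 24)/(b + 3)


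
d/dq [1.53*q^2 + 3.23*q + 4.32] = 3.06*q + 3.23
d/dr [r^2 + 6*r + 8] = 2*r + 6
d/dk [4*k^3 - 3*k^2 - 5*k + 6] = 12*k^2 - 6*k - 5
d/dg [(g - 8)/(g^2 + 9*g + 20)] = (g^2 + 9*g - (g - 8)*(2*g + 9) + 20)/(g^2 + 9*g + 20)^2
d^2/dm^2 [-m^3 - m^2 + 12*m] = -6*m - 2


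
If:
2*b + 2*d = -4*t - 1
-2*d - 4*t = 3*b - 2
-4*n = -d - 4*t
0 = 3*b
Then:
No Solution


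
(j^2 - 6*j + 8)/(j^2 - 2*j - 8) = (j - 2)/(j + 2)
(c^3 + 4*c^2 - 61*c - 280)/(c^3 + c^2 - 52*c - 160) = (c + 7)/(c + 4)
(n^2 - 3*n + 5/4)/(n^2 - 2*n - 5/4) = (2*n - 1)/(2*n + 1)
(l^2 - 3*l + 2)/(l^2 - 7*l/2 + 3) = 2*(l - 1)/(2*l - 3)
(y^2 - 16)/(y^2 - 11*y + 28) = (y + 4)/(y - 7)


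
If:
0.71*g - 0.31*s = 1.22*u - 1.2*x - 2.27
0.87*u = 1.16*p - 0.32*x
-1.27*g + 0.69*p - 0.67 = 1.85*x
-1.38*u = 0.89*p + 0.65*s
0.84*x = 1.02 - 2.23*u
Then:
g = 7.18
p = 0.38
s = -5.61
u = 2.40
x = -5.15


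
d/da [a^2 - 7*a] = 2*a - 7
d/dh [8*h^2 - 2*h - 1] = 16*h - 2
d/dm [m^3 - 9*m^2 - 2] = 3*m*(m - 6)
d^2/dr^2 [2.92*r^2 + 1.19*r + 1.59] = 5.84000000000000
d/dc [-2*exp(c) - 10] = -2*exp(c)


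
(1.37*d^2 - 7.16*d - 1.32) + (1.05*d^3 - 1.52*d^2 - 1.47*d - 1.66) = 1.05*d^3 - 0.15*d^2 - 8.63*d - 2.98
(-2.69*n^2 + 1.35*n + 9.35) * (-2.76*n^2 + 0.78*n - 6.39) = 7.4244*n^4 - 5.8242*n^3 - 7.5639*n^2 - 1.3335*n - 59.7465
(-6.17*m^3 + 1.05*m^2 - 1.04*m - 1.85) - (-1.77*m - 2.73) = -6.17*m^3 + 1.05*m^2 + 0.73*m + 0.88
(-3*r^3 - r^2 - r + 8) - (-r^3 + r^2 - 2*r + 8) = -2*r^3 - 2*r^2 + r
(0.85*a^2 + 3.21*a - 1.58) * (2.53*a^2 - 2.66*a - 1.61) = 2.1505*a^4 + 5.8603*a^3 - 13.9045*a^2 - 0.965299999999999*a + 2.5438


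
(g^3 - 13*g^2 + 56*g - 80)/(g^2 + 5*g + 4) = (g^3 - 13*g^2 + 56*g - 80)/(g^2 + 5*g + 4)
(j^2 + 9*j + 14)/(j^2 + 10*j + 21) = (j + 2)/(j + 3)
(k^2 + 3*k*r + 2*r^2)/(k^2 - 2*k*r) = (k^2 + 3*k*r + 2*r^2)/(k*(k - 2*r))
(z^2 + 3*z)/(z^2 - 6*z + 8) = z*(z + 3)/(z^2 - 6*z + 8)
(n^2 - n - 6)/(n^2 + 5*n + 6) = (n - 3)/(n + 3)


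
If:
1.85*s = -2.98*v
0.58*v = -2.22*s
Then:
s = 0.00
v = 0.00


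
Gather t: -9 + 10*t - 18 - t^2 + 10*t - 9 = -t^2 + 20*t - 36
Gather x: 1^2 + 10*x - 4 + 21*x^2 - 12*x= 21*x^2 - 2*x - 3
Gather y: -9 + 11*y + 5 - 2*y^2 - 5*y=-2*y^2 + 6*y - 4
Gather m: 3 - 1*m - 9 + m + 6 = 0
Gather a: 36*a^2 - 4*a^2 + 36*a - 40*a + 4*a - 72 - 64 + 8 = 32*a^2 - 128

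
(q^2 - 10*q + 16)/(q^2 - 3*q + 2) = (q - 8)/(q - 1)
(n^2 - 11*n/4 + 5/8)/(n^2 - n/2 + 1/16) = 2*(2*n - 5)/(4*n - 1)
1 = 1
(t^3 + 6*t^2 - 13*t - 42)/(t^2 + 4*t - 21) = t + 2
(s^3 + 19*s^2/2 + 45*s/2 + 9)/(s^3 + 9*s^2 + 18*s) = (s + 1/2)/s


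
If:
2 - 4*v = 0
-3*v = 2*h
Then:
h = -3/4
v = 1/2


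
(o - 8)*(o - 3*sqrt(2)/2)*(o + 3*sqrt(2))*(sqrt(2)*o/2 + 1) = sqrt(2)*o^4/2 - 4*sqrt(2)*o^3 + 5*o^3/2 - 20*o^2 - 3*sqrt(2)*o^2 - 9*o + 24*sqrt(2)*o + 72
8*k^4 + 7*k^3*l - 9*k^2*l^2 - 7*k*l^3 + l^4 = (-8*k + l)*(-k + l)*(k + l)^2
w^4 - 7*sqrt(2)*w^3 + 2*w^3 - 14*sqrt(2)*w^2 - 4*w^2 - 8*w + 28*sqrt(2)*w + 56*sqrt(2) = (w - 2)*(w + 2)^2*(w - 7*sqrt(2))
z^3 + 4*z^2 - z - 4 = (z - 1)*(z + 1)*(z + 4)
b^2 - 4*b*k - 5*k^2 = (b - 5*k)*(b + k)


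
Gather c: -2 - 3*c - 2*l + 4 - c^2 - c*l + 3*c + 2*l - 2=-c^2 - c*l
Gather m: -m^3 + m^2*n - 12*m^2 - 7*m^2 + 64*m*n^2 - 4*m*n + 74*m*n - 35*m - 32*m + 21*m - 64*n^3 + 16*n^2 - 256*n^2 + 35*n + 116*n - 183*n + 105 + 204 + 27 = -m^3 + m^2*(n - 19) + m*(64*n^2 + 70*n - 46) - 64*n^3 - 240*n^2 - 32*n + 336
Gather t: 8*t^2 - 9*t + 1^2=8*t^2 - 9*t + 1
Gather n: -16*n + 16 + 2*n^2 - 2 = 2*n^2 - 16*n + 14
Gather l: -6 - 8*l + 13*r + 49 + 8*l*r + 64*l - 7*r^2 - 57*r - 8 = l*(8*r + 56) - 7*r^2 - 44*r + 35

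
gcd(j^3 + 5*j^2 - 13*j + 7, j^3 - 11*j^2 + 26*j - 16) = j - 1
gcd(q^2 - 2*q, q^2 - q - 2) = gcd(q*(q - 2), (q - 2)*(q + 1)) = q - 2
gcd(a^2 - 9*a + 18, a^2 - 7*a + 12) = a - 3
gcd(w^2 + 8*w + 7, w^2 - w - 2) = w + 1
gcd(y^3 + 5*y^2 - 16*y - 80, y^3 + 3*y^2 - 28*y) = y - 4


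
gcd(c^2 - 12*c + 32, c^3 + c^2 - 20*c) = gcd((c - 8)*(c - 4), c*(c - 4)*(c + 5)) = c - 4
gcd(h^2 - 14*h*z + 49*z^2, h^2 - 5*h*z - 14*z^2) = -h + 7*z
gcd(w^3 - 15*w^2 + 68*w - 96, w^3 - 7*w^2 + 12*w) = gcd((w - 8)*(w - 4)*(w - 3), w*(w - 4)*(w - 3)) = w^2 - 7*w + 12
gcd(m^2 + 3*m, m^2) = m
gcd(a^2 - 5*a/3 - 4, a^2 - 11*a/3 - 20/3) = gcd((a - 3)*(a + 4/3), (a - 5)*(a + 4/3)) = a + 4/3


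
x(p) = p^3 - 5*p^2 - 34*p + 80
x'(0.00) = -34.00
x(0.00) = 80.00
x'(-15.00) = 791.00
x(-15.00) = -3910.00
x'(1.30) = -41.93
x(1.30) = 29.55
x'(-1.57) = -10.91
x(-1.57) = 117.19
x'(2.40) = -40.72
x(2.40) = -16.58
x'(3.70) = -29.93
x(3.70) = -63.60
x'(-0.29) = -30.85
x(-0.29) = 89.42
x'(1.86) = -42.22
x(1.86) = 5.90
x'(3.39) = -33.42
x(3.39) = -53.76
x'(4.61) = -16.34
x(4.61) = -85.03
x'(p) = 3*p^2 - 10*p - 34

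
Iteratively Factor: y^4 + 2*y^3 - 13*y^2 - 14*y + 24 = (y + 2)*(y^3 - 13*y + 12) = (y + 2)*(y + 4)*(y^2 - 4*y + 3) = (y - 1)*(y + 2)*(y + 4)*(y - 3)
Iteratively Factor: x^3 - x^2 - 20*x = (x + 4)*(x^2 - 5*x) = (x - 5)*(x + 4)*(x)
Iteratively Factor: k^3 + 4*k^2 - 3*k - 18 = (k + 3)*(k^2 + k - 6) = (k + 3)^2*(k - 2)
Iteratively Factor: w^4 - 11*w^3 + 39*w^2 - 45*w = (w)*(w^3 - 11*w^2 + 39*w - 45) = w*(w - 5)*(w^2 - 6*w + 9) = w*(w - 5)*(w - 3)*(w - 3)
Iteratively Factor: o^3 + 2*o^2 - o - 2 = (o + 1)*(o^2 + o - 2) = (o + 1)*(o + 2)*(o - 1)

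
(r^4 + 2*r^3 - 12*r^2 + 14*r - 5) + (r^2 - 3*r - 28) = r^4 + 2*r^3 - 11*r^2 + 11*r - 33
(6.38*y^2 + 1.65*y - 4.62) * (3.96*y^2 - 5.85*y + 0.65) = 25.2648*y^4 - 30.789*y^3 - 23.8007*y^2 + 28.0995*y - 3.003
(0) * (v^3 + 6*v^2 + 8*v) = 0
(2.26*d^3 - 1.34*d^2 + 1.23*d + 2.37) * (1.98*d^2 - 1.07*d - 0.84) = 4.4748*d^5 - 5.0714*d^4 + 1.9708*d^3 + 4.5021*d^2 - 3.5691*d - 1.9908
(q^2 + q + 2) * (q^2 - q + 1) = q^4 + 2*q^2 - q + 2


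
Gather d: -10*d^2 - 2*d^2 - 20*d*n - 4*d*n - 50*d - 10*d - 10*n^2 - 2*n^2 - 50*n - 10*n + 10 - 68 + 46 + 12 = -12*d^2 + d*(-24*n - 60) - 12*n^2 - 60*n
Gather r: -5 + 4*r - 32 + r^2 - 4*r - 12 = r^2 - 49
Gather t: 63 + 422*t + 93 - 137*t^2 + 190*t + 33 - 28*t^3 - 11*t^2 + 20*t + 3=-28*t^3 - 148*t^2 + 632*t + 192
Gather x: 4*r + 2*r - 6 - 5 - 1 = 6*r - 12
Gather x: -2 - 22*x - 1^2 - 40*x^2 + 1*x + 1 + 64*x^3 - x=64*x^3 - 40*x^2 - 22*x - 2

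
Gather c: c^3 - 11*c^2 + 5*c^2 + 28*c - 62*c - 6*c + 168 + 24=c^3 - 6*c^2 - 40*c + 192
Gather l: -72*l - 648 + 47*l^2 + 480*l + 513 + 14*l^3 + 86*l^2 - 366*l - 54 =14*l^3 + 133*l^2 + 42*l - 189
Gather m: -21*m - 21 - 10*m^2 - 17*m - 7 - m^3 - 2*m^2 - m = -m^3 - 12*m^2 - 39*m - 28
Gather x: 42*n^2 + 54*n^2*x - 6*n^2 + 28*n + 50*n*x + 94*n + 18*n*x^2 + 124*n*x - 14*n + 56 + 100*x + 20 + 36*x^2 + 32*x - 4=36*n^2 + 108*n + x^2*(18*n + 36) + x*(54*n^2 + 174*n + 132) + 72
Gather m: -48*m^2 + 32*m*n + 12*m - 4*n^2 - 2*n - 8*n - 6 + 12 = -48*m^2 + m*(32*n + 12) - 4*n^2 - 10*n + 6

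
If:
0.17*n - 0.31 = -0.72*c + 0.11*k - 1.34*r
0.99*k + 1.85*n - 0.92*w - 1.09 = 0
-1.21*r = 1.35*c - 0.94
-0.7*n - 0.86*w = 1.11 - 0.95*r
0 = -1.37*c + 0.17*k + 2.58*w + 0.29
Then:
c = 0.35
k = 2.74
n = -0.93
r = 0.39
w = -0.11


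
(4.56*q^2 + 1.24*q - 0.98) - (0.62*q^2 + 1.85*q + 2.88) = 3.94*q^2 - 0.61*q - 3.86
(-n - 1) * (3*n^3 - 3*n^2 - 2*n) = -3*n^4 + 5*n^2 + 2*n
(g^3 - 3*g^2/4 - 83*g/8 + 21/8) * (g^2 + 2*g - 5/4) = g^5 + 5*g^4/4 - 105*g^3/8 - 275*g^2/16 + 583*g/32 - 105/32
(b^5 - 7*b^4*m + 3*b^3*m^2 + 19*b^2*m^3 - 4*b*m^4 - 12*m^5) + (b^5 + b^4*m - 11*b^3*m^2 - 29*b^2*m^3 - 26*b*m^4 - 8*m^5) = 2*b^5 - 6*b^4*m - 8*b^3*m^2 - 10*b^2*m^3 - 30*b*m^4 - 20*m^5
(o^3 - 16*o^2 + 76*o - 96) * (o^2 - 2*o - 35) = o^5 - 18*o^4 + 73*o^3 + 312*o^2 - 2468*o + 3360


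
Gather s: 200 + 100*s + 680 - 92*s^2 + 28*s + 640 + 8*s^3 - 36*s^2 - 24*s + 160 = 8*s^3 - 128*s^2 + 104*s + 1680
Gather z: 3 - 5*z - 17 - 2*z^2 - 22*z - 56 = -2*z^2 - 27*z - 70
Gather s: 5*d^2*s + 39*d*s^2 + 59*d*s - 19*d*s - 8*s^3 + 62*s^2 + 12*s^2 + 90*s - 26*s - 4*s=-8*s^3 + s^2*(39*d + 74) + s*(5*d^2 + 40*d + 60)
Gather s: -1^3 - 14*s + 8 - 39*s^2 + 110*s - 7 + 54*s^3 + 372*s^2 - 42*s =54*s^3 + 333*s^2 + 54*s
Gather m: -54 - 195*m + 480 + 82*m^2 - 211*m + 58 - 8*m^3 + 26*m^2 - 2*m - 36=-8*m^3 + 108*m^2 - 408*m + 448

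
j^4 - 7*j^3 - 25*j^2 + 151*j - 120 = (j - 8)*(j - 3)*(j - 1)*(j + 5)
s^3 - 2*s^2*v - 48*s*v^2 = s*(s - 8*v)*(s + 6*v)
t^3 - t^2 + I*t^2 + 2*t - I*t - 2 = (t - 1)*(t - I)*(t + 2*I)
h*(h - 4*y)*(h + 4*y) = h^3 - 16*h*y^2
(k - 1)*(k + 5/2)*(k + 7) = k^3 + 17*k^2/2 + 8*k - 35/2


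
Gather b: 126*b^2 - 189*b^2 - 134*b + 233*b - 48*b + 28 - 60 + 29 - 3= -63*b^2 + 51*b - 6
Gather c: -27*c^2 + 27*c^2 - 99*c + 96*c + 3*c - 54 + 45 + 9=0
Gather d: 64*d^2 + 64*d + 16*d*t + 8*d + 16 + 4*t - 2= 64*d^2 + d*(16*t + 72) + 4*t + 14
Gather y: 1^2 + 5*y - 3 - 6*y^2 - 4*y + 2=-6*y^2 + y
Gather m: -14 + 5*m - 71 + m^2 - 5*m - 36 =m^2 - 121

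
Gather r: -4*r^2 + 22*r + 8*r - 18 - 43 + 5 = -4*r^2 + 30*r - 56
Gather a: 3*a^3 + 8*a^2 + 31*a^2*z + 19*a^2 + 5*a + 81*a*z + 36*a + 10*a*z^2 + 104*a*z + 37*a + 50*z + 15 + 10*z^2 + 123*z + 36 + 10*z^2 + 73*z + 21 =3*a^3 + a^2*(31*z + 27) + a*(10*z^2 + 185*z + 78) + 20*z^2 + 246*z + 72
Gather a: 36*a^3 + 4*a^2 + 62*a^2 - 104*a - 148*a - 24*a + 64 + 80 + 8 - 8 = 36*a^3 + 66*a^2 - 276*a + 144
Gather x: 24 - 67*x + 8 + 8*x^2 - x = 8*x^2 - 68*x + 32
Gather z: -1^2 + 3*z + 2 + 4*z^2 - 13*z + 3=4*z^2 - 10*z + 4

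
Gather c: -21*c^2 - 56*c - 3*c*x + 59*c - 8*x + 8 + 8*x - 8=-21*c^2 + c*(3 - 3*x)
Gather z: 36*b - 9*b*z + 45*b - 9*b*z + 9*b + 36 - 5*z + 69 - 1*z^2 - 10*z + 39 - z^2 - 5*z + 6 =90*b - 2*z^2 + z*(-18*b - 20) + 150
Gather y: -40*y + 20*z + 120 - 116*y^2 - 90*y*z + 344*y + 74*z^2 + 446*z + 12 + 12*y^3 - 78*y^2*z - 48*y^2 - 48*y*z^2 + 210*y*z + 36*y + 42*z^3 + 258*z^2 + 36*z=12*y^3 + y^2*(-78*z - 164) + y*(-48*z^2 + 120*z + 340) + 42*z^3 + 332*z^2 + 502*z + 132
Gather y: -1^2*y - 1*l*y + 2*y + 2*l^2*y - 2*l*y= y*(2*l^2 - 3*l + 1)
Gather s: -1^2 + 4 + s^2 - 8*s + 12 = s^2 - 8*s + 15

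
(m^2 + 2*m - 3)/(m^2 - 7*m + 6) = (m + 3)/(m - 6)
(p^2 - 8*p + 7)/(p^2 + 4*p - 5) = (p - 7)/(p + 5)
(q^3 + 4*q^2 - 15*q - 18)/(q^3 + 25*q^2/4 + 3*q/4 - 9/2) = 4*(q - 3)/(4*q - 3)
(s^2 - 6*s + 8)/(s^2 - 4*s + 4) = (s - 4)/(s - 2)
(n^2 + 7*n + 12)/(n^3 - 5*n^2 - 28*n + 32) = (n + 3)/(n^2 - 9*n + 8)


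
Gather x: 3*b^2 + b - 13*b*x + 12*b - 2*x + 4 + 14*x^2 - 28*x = 3*b^2 + 13*b + 14*x^2 + x*(-13*b - 30) + 4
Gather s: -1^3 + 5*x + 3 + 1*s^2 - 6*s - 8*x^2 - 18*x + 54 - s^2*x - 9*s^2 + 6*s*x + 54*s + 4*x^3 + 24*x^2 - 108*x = s^2*(-x - 8) + s*(6*x + 48) + 4*x^3 + 16*x^2 - 121*x + 56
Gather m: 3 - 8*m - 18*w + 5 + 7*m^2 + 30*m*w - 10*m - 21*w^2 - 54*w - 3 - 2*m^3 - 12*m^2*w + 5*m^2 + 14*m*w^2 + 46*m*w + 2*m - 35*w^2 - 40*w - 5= -2*m^3 + m^2*(12 - 12*w) + m*(14*w^2 + 76*w - 16) - 56*w^2 - 112*w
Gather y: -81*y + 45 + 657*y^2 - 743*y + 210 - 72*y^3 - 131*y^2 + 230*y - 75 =-72*y^3 + 526*y^2 - 594*y + 180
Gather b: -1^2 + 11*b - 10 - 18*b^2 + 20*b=-18*b^2 + 31*b - 11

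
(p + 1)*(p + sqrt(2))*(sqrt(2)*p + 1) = sqrt(2)*p^3 + sqrt(2)*p^2 + 3*p^2 + sqrt(2)*p + 3*p + sqrt(2)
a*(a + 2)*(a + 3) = a^3 + 5*a^2 + 6*a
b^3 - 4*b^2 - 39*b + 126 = (b - 7)*(b - 3)*(b + 6)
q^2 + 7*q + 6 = (q + 1)*(q + 6)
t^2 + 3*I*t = t*(t + 3*I)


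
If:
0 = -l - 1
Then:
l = -1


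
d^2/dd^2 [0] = 0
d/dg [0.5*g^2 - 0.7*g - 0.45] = 1.0*g - 0.7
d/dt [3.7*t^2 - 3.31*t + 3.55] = 7.4*t - 3.31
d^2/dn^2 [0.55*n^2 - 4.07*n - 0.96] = 1.10000000000000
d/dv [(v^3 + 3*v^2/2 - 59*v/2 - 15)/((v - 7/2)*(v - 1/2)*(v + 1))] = 2*(-36*v^4 + 436*v^3 - 333*v^2 - 678*v - 683)/(16*v^6 - 96*v^5 + 72*v^4 + 272*v^3 - 87*v^2 - 126*v + 49)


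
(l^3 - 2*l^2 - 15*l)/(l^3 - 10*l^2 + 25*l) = (l + 3)/(l - 5)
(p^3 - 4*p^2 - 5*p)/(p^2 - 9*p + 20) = p*(p + 1)/(p - 4)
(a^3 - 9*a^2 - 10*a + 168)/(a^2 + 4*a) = a - 13 + 42/a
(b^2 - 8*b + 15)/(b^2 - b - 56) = (-b^2 + 8*b - 15)/(-b^2 + b + 56)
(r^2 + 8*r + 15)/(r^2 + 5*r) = (r + 3)/r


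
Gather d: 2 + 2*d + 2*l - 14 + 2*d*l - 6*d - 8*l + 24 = d*(2*l - 4) - 6*l + 12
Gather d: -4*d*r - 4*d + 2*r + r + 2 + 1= d*(-4*r - 4) + 3*r + 3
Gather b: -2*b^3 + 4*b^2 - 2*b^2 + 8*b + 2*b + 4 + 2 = -2*b^3 + 2*b^2 + 10*b + 6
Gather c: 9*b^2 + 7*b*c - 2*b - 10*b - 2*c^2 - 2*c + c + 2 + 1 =9*b^2 - 12*b - 2*c^2 + c*(7*b - 1) + 3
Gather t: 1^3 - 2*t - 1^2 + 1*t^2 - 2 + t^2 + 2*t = 2*t^2 - 2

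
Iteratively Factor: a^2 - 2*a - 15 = (a + 3)*(a - 5)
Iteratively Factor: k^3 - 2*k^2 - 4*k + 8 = (k - 2)*(k^2 - 4) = (k - 2)*(k + 2)*(k - 2)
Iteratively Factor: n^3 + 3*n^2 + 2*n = (n + 2)*(n^2 + n) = (n + 1)*(n + 2)*(n)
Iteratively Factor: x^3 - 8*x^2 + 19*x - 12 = (x - 4)*(x^2 - 4*x + 3) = (x - 4)*(x - 3)*(x - 1)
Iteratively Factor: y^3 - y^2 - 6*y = (y - 3)*(y^2 + 2*y) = y*(y - 3)*(y + 2)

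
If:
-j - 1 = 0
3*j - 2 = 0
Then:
No Solution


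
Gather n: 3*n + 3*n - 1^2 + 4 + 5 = 6*n + 8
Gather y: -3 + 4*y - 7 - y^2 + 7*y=-y^2 + 11*y - 10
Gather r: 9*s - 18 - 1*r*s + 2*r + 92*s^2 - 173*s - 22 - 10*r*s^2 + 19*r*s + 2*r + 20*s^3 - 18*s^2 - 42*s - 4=r*(-10*s^2 + 18*s + 4) + 20*s^3 + 74*s^2 - 206*s - 44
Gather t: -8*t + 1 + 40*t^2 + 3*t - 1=40*t^2 - 5*t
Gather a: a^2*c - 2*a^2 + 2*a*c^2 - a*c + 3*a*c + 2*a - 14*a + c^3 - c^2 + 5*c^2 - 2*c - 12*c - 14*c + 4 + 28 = a^2*(c - 2) + a*(2*c^2 + 2*c - 12) + c^3 + 4*c^2 - 28*c + 32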